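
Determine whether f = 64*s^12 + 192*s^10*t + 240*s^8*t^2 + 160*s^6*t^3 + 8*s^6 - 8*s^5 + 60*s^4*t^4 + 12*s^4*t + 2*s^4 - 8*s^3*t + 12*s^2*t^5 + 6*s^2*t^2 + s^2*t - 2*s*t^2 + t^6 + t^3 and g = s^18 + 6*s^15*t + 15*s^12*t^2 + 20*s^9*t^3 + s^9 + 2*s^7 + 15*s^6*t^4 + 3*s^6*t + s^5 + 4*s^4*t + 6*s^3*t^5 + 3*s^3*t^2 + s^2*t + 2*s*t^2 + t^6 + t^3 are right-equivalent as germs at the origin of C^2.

Yes.

The Hessian of f at 0 is [[0, 0], [0, 0]] with rank 0, so corank 2. A Groebner basis of the Jacobian ideal J(f) in C{s,t} is {5*s^2/6 - 53*s*t/24 + t^4 + 13*t^3/12 + 11*t^2/8, s^3 - s^2 + 7*s*t/4 - t^3/2 - 3*t^2/4, s^2*t - s*t/2 + t^2/2, s^2/3 + s*t^2 - 13*s*t/12 - t^3/6 + 3*t^2/4}; counting standard monomials gives mu = 7. Corank 2; j^3 = t*(s - t)^2 has shape L^2 M (L != M), so D-series; mu = 7 gives D_7. The Hessian of g at 0 is [[0, 0], [0, 0]] with rank 0, so corank 2. A Groebner basis of the Jacobian ideal J(g) in C{s,t} is {-s*t + t^4 - t^2, s^3 + s^2/2 + s*t + t^3 + t^2/2, s^2*t - s^2/3 - 2*s*t/3 - t^3 - t^2/3, s^2/6 + s*t^2 + s*t/3 + t^3 + t^2/6}; counting standard monomials gives mu = 7. Corank 2; j^3 = t*(s + t)^2 has shape L^2 M (L != M), so D-series; mu = 7 gives D_7. Both have type D_7, hence right-equivalent.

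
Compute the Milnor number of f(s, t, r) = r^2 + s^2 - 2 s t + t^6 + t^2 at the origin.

5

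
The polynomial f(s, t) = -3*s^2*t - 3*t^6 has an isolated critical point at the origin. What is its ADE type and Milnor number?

The Hessian of f at 0 is [[0, 0], [0, 0]] with rank 0, so corank 2. A Groebner basis of the Jacobian ideal J(f) in C{s,t} is {s^2/6 + t^5, s^3, s*t}; counting standard monomials gives mu = 7. Corank 2; j^3 = -3*s^2*t has shape L^2 M (L != M), so D-series; mu = 7 gives D_7.

Type D_7, Milnor number mu = 7.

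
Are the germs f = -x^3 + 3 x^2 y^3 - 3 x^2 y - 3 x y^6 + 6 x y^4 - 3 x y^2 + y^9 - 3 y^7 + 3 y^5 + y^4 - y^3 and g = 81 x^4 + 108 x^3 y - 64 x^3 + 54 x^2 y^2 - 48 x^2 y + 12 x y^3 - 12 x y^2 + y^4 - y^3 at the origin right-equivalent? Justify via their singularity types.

The Hessian of f at 0 has rank 0. Corank 2; j^3 = -(x + y)^3 is a perfect cube, so E-series; the 4-jet and mu = 6 give E_6. The Hessian of g at 0 has rank 0. Corank 2; j^3 = -(4*x + y)^3 is a perfect cube, so E-series; the 4-jet and mu = 6 give E_6. Both have type E_6, hence right-equivalent.

Yes.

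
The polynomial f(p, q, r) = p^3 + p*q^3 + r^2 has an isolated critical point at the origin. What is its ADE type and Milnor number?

Type E7, Milnor number mu = 7.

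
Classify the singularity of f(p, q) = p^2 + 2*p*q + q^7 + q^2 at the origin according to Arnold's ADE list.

A6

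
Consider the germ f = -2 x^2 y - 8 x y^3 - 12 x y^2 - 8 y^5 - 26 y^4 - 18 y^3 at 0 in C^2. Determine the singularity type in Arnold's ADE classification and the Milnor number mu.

Type D_{5}, Milnor number mu = 5.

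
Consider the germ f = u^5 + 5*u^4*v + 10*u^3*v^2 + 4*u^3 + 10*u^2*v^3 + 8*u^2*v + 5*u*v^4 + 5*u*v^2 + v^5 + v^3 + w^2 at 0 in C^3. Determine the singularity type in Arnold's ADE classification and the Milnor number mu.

Type D6, Milnor number mu = 6.

The Hessian of f at 0 has rank 1. Corank 2; j^3 = (u + v)*(2*u + v)^2 has shape L^2 M (L != M), so D-series; mu = 6 gives D_6.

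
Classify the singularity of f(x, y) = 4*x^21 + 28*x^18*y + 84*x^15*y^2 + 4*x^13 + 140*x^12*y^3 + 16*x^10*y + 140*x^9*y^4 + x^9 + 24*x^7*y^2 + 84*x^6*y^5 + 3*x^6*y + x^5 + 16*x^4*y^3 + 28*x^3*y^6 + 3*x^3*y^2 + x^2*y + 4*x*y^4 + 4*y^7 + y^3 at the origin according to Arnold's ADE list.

The Hessian of f at 0 has rank 0. Corank 2; j^3 = y*(x^2 + y^2) splits into three distinct lines over C (the quadratic factor has nonzero discriminant), so D_4.

D_4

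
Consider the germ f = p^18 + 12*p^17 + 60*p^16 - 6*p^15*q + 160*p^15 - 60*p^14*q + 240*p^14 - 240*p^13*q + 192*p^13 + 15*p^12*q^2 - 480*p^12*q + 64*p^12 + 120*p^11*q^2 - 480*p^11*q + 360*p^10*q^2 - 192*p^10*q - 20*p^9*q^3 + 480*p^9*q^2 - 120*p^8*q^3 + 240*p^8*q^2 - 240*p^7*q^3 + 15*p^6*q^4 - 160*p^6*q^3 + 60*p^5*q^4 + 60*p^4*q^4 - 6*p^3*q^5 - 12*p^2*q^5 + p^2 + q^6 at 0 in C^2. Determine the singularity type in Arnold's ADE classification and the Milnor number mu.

Type A_5, Milnor number mu = 5.

The Hessian of f at 0 has rank 1. Corank 1: A-series; mu = 5 gives A_5.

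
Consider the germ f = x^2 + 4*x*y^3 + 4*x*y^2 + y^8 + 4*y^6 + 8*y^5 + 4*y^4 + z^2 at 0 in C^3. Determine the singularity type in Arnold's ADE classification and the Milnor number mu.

Type A_{7}, Milnor number mu = 7.

The Hessian of f at 0 has rank 2. Corank 1: A-series; mu = 7 gives A_7.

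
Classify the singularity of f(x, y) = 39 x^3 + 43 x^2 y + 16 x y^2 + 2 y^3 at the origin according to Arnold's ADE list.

D_{4}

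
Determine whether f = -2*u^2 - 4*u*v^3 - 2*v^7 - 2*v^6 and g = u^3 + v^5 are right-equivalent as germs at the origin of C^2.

No.

The Hessian of f at 0 has rank 1. Corank 1: A-series; mu = 6 gives A_6. The Hessian of g at 0 has rank 0. Corank 2; j^3 = u^3 is a perfect cube, so E-series; the 5-jet and mu = 8 give E_8. f is A_6 but g is E_8, hence not right-equivalent.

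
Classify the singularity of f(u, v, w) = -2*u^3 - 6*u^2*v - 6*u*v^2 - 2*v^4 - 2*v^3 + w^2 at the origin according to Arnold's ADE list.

The Hessian of f at 0 is [[0, 0, 0], [0, 0, 0], [0, 0, 2]] with rank 1, so corank 2. A Groebner basis of the Jacobian ideal J(f) in C{u,v,w} is {v^3, u^2 + 2*u*v + v^2, w}; counting standard monomials gives mu = 6. Corank 2; j^3 = -2*(u + v)^3 is a perfect cube, so E-series; the 4-jet and mu = 6 give E_6.

E6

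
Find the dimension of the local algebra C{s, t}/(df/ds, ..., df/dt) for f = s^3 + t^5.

8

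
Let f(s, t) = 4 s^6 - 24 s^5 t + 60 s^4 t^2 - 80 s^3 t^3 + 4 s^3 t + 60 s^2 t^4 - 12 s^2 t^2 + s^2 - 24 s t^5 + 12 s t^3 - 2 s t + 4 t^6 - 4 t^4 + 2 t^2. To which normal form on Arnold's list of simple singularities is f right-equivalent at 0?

A1

The Hessian of f at 0 has rank 2. Corank 0: nondegenerate Morse point, so A_1.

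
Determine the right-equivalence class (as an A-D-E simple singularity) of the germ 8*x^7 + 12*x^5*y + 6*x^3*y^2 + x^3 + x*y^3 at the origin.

E_{7}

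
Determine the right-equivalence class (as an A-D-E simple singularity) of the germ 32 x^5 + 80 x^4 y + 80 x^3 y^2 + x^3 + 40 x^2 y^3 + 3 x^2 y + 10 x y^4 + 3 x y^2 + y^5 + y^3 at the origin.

E8

The Hessian of f at 0 is [[0, 0], [0, 0]] with rank 0, so corank 2. A Groebner basis of the Jacobian ideal J(f) in C{x,y} is {y^5, x*y^3 + 7*y^4/8, x^2 + 2*x*y + y^2}; counting standard monomials gives mu = 8. Corank 2; j^3 = (x + y)^3 is a perfect cube, so E-series; the 5-jet and mu = 8 give E_8.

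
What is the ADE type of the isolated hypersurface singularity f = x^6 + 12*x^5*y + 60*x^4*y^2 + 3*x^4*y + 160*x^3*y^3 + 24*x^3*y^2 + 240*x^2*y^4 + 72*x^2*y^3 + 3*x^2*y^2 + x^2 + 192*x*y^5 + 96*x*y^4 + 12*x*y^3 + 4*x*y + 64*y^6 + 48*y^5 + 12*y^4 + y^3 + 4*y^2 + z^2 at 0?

The Hessian of f at 0 is [[2, 4, 0], [4, 8, 0], [0, 0, 2]] with rank 2, so corank 1. A Groebner basis of the Jacobian ideal J(f) in C{x,y,z} is {y^2, x + 2*y, z}; counting standard monomials gives mu = 2. Corank 1: A-series; mu = 2 gives A_2.

A_2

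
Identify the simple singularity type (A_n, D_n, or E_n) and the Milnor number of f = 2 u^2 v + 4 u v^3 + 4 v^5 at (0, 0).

Type D6, Milnor number mu = 6.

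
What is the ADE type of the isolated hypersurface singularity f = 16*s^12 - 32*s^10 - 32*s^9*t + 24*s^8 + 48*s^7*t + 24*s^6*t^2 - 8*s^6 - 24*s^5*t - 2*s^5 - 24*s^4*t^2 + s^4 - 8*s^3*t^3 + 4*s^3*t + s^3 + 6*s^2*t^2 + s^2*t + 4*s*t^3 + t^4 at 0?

The Hessian of f at 0 has rank 0. Corank 2; j^3 = s^2*(s + t) has shape L^2 M (L != M), so D-series; mu = 5 gives D_5.

D_{5}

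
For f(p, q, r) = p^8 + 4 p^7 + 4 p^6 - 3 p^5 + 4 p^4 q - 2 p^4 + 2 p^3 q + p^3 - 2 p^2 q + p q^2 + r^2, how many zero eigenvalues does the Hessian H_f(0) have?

Hessian at 0 has rank 1.

2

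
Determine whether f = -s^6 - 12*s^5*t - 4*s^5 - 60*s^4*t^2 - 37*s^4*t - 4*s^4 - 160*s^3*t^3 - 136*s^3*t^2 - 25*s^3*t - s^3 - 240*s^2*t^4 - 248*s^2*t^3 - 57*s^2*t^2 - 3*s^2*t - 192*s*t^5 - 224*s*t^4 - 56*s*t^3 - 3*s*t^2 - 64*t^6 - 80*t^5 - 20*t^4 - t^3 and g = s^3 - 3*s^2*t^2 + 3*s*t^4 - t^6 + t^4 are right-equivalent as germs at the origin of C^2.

No.

The Hessian of f at 0 has rank 0. Corank 2; j^3 = -(s + t)^3 is a perfect cube, so E-series; the 4-jet and mu = 7 give E_7. The Hessian of g at 0 has rank 0. Corank 2; j^3 = s^3 is a perfect cube, so E-series; the 4-jet and mu = 6 give E_6. f is E_7 but g is E_6, hence not right-equivalent.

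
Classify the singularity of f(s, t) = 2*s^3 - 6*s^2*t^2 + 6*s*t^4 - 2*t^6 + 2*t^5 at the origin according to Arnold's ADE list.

E_{8}

The Hessian of f at 0 has rank 0. Corank 2; j^3 = 2*s^3 is a perfect cube, so E-series; the 5-jet and mu = 8 give E_8.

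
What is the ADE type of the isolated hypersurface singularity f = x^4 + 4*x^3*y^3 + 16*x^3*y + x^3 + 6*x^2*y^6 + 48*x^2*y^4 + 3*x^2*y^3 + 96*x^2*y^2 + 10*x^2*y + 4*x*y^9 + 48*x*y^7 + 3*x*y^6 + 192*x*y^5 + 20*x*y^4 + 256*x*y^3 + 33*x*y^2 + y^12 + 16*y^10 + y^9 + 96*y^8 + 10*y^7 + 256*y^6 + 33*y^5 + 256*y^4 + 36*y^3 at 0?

D5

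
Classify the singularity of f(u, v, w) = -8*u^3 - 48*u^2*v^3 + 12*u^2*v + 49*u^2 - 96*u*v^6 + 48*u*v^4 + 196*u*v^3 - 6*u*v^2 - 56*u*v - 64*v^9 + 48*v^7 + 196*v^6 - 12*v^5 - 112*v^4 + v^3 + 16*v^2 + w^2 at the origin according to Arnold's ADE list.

A_{2}

The Hessian of f at 0 has rank 2. Corank 1: A-series; mu = 2 gives A_2.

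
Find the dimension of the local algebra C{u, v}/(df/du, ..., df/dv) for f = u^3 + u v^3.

7

The Hessian of f at 0 has rank 0. Corank 2; j^3 = u^3 is a perfect cube, so E-series; the 4-jet and mu = 7 give E_7.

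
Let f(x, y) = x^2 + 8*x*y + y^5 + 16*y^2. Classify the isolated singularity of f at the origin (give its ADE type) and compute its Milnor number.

The Hessian of f at 0 has rank 1. Corank 1: A-series; mu = 4 gives A_4.

Type A_4, Milnor number mu = 4.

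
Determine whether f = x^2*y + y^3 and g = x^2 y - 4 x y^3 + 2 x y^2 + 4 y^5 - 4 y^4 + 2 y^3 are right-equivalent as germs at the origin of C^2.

Yes.

The Hessian of f at 0 has rank 0. Corank 2; j^3 = y*(x^2 + y^2) splits into three distinct lines over C (the quadratic factor has nonzero discriminant), so D_4. The Hessian of g at 0 has rank 0. Corank 2; j^3 = y*(x^2 + 2*x*y + 2*y^2) splits into three distinct lines over C (the quadratic factor has nonzero discriminant), so D_4. Both have type D_4, hence right-equivalent.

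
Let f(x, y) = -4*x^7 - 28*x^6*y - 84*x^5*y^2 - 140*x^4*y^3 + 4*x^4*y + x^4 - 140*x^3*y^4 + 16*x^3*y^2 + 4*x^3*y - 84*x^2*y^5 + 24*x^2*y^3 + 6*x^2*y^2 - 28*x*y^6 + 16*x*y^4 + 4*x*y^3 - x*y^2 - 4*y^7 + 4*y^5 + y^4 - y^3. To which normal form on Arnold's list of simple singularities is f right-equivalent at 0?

The Hessian of f at 0 is [[0, 0], [0, 0]] with rank 0, so corank 2. A Groebner basis of the Jacobian ideal J(f) in C{x,y} is {x^3 - y^2/4, y^3, x*y + y^2}; counting standard monomials gives mu = 5. Corank 2; j^3 = -y^2*(x + y) has shape L^2 M (L != M), so D-series; mu = 5 gives D_5.

D5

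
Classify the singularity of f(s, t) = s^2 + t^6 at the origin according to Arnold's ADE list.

The Hessian of f at 0 has rank 1. Corank 1: A-series; mu = 5 gives A_5.

A_{5}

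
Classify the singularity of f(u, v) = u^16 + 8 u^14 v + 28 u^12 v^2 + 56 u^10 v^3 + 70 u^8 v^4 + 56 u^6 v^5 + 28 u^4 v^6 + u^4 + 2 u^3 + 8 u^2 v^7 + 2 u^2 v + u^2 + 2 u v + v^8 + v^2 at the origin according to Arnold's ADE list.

A7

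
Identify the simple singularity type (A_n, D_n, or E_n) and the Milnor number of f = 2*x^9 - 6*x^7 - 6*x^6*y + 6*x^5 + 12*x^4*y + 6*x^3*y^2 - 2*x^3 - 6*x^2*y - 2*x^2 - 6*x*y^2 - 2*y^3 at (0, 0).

The Hessian of f at 0 has rank 1. Corank 1: A-series; mu = 2 gives A_2.

Type A_2, Milnor number mu = 2.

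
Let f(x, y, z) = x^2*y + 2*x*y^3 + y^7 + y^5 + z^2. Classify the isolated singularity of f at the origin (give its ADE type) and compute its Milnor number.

The Hessian of f at 0 has rank 1. Corank 2; j^3 = x^2*y has shape L^2 M (L != M), so D-series; mu = 8 gives D_8.

Type D_8, Milnor number mu = 8.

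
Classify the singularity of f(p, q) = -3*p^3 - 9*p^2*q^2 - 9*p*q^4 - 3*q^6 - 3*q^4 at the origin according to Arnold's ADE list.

The Hessian of f at 0 has rank 0. Corank 2; j^3 = -3*p^3 is a perfect cube, so E-series; the 4-jet and mu = 6 give E_6.

E_6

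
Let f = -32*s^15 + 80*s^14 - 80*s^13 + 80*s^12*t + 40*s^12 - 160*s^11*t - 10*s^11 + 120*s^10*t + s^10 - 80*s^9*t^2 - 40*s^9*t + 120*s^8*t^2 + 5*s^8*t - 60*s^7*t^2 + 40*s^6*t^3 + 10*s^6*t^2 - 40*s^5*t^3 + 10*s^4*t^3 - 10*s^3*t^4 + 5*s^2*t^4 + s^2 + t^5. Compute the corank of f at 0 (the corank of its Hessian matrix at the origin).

1

Hessian at 0 has rank 1.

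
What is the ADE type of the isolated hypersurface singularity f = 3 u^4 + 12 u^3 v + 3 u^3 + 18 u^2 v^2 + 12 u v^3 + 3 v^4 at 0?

E_6

The Hessian of f at 0 is [[0, 0], [0, 0]] with rank 0, so corank 2. A Groebner basis of the Jacobian ideal J(f) in C{u,v} is {v^4, u*v^2 + v^3/3, u^2}; counting standard monomials gives mu = 6. Corank 2; j^3 = 3*u^3 is a perfect cube, so E-series; the 4-jet and mu = 6 give E_6.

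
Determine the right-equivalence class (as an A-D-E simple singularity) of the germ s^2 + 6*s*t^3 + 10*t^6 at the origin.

A5

The Hessian of f at 0 has rank 1. Corank 1: A-series; mu = 5 gives A_5.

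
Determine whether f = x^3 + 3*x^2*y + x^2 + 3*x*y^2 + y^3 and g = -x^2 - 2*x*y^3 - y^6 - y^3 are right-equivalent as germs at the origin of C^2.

Yes.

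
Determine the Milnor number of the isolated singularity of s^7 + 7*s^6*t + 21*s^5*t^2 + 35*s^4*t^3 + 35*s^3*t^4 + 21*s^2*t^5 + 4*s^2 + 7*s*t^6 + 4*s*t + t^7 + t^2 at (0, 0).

The Hessian of f at 0 has rank 1. Corank 1: A-series; mu = 6 gives A_6.

6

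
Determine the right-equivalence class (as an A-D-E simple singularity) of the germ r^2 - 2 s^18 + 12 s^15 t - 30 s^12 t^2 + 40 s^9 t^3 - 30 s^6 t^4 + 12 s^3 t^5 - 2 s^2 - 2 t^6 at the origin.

A5

The Hessian of f at 0 has rank 2. Corank 1: A-series; mu = 5 gives A_5.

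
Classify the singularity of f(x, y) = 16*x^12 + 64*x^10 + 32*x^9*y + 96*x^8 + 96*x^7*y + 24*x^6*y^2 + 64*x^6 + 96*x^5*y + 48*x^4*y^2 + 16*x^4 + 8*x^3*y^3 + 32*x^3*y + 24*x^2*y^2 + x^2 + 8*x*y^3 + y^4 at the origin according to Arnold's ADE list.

The Hessian of f at 0 has rank 1. Corank 1: A-series; mu = 3 gives A_3.

A_{3}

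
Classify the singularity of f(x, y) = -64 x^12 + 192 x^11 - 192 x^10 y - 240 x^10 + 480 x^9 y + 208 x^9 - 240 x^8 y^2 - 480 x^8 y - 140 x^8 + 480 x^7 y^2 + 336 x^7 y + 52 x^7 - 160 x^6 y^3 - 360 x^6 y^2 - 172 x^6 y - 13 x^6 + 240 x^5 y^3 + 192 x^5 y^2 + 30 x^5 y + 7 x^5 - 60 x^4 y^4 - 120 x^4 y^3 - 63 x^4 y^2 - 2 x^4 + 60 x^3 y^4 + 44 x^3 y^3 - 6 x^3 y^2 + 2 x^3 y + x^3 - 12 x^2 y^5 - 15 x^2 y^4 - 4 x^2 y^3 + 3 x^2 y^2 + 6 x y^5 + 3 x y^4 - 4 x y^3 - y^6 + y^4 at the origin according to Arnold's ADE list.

E6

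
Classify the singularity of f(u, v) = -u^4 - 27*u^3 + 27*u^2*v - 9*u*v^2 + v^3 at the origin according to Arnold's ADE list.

E6

The Hessian of f at 0 is [[0, 0], [0, 0]] with rank 0, so corank 2. A Groebner basis of the Jacobian ideal J(f) in C{u,v} is {v^4, u*v^2 - 2*v^3/9, u^2 - 2*u*v/3 + v^2/9}; counting standard monomials gives mu = 6. Corank 2; j^3 = -(3*u - v)^3 is a perfect cube, so E-series; the 4-jet and mu = 6 give E_6.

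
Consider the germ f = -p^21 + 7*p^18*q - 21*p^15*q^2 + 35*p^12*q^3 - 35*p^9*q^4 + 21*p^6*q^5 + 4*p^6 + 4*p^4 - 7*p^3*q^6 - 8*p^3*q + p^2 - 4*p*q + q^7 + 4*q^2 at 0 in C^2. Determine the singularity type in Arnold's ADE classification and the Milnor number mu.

Type A_6, Milnor number mu = 6.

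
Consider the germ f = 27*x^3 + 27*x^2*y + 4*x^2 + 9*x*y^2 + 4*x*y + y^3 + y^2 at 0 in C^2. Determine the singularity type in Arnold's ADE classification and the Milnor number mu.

Type A_{2}, Milnor number mu = 2.

The Hessian of f at 0 is [[8, 4], [4, 2]] with rank 1, so corank 1. A Groebner basis of the Jacobian ideal J(f) in C{x,y} is {y^2, x + y/2}; counting standard monomials gives mu = 2. Corank 1: A-series; mu = 2 gives A_2.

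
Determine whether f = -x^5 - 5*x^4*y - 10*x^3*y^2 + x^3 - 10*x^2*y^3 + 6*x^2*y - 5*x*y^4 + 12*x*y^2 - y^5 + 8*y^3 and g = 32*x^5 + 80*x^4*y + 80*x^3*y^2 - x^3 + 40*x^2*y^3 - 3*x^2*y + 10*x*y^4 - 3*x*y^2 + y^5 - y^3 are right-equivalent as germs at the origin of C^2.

Yes.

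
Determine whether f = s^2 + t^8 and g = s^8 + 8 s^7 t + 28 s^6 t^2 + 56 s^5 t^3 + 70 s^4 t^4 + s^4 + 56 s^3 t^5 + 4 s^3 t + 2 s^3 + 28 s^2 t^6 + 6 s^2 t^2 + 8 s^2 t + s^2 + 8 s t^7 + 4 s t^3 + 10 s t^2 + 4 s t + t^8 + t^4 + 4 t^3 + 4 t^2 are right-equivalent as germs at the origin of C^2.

Yes.

The Hessian of f at 0 is [[2, 0], [0, 0]] with rank 1, so corank 1. A Groebner basis of the Jacobian ideal J(f) in C{s,t} is {t^7, s}; counting standard monomials gives mu = 7. Corank 1: A-series; mu = 7 gives A_7. The Hessian of g at 0 is [[2, 4], [4, 8]] with rank 1, so corank 1. A Groebner basis of the Jacobian ideal J(g) in C{s,t} is {s*t^3 - 20*s*t^2 + 19*s*t - 4*s - 29*t^3 + 34*t^2 - 8*t, 14*s*t^2 - 14*s*t + 3*s + t^4 + 20*t^3 - 25*t^2 + 6*t, s^2 + 2*s*t + s + t^2 + 2*t}; counting standard monomials gives mu = 7. Corank 1: A-series; mu = 7 gives A_7. Both have type A_7, hence right-equivalent.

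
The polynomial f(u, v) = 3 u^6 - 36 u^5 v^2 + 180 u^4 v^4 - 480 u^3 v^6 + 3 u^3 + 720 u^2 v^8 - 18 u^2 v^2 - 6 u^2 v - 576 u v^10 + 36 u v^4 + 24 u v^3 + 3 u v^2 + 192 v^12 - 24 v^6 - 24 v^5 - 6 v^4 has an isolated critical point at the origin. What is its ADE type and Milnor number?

Type D7, Milnor number mu = 7.

The Hessian of f at 0 has rank 0. Corank 2; j^3 = 3*u*(u - v)^2 has shape L^2 M (L != M), so D-series; mu = 7 gives D_7.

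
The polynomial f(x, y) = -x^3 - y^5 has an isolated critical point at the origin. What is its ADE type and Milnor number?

Type E_{8}, Milnor number mu = 8.

The Hessian of f at 0 has rank 0. Corank 2; j^3 = -x^3 is a perfect cube, so E-series; the 5-jet and mu = 8 give E_8.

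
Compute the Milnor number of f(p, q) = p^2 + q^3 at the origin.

2

The Hessian of f at 0 is [[2, 0], [0, 0]] with rank 1, so corank 1. A Groebner basis of the Jacobian ideal J(f) in C{p,q} is {q^2, p}; counting standard monomials gives mu = 2. Corank 1: A-series; mu = 2 gives A_2.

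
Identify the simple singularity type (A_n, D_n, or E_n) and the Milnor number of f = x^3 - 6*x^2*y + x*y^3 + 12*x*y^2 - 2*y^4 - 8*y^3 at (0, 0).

Type E_{7}, Milnor number mu = 7.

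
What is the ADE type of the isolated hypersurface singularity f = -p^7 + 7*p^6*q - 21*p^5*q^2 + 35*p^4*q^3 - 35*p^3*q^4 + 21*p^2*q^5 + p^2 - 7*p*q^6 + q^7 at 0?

A_6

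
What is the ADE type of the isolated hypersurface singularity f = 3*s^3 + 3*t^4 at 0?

The Hessian of f at 0 has rank 0. Corank 2; j^3 = 3*s^3 is a perfect cube, so E-series; the 4-jet and mu = 6 give E_6.

E_6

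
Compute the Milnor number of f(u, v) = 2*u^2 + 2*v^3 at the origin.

2

The Hessian of f at 0 has rank 1. Corank 1: A-series; mu = 2 gives A_2.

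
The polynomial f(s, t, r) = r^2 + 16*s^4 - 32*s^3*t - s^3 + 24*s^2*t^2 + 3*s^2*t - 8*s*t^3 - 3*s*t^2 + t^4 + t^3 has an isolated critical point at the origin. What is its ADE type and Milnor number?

The Hessian of f at 0 has rank 1. Corank 2; j^3 = -(s - t)^3 is a perfect cube, so E-series; the 4-jet and mu = 6 give E_6.

Type E6, Milnor number mu = 6.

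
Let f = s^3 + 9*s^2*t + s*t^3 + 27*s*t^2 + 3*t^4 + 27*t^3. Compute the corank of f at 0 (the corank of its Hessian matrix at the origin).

2

Hessian at 0 has rank 0.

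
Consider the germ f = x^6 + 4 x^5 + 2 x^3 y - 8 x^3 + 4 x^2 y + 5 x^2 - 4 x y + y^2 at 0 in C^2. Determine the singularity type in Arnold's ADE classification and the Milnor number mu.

Type A1, Milnor number mu = 1.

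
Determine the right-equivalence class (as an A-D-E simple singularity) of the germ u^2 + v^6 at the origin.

The Hessian of f at 0 is [[2, 0], [0, 0]] with rank 1, so corank 1. A Groebner basis of the Jacobian ideal J(f) in C{u,v} is {v^5, u}; counting standard monomials gives mu = 5. Corank 1: A-series; mu = 5 gives A_5.

A_{5}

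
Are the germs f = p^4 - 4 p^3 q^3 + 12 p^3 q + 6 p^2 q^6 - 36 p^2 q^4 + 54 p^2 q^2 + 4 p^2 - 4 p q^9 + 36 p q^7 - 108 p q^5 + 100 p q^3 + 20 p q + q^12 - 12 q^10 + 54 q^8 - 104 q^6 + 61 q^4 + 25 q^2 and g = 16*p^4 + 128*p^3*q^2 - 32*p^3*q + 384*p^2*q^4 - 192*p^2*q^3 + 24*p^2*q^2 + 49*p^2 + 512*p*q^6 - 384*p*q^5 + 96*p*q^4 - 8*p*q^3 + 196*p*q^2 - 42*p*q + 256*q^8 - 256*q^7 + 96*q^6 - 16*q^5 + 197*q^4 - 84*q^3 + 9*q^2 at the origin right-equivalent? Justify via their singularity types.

Yes.

The Hessian of f at 0 has rank 1. Corank 1: A-series; mu = 3 gives A_3. The Hessian of g at 0 has rank 1. Corank 1: A-series; mu = 3 gives A_3. Both have type A_3, hence right-equivalent.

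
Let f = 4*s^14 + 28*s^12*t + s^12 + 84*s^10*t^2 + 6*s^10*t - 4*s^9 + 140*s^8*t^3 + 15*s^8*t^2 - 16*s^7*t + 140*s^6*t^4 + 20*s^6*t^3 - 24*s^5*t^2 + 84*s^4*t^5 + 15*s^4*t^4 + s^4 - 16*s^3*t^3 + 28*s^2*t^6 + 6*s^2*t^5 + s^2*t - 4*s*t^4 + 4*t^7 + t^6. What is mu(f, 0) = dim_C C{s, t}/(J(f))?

The Hessian of f at 0 is [[0, 0], [0, 0]] with rank 0, so corank 2. A Groebner basis of the Jacobian ideal J(f) in C{s,t} is {-s*t/2 + t^4, s^3, s^2*t, s^2/3 + s*t^2}; counting standard monomials gives mu = 7. Corank 2; j^3 = s^2*t has shape L^2 M (L != M), so D-series; mu = 7 gives D_7.

7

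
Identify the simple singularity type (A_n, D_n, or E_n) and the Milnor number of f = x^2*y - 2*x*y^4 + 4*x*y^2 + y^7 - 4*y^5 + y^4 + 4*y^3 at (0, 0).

The Hessian of f at 0 has rank 0. Corank 2; j^3 = y*(x + 2*y)^2 has shape L^2 M (L != M), so D-series; mu = 5 gives D_5.

Type D_{5}, Milnor number mu = 5.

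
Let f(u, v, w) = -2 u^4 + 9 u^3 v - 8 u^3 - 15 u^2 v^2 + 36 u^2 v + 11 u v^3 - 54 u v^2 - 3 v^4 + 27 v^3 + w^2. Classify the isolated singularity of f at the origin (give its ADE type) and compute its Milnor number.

Type E_{7}, Milnor number mu = 7.

The Hessian of f at 0 is [[0, 0, 0], [0, 0, 0], [0, 0, 2]] with rank 1, so corank 2. A Groebner basis of the Jacobian ideal J(f) in C{u,v,w} is {768*u^2 - 2304*u*v + v^4 + 8*v^3 + 1728*v^2, u^3 + 180*u^2 - 540*u*v - 3*v^3/2 + 405*v^2, u^2*v + 88*u^2 - 264*u*v - 4*v^3/3 + 198*v^2, 32*u^2 + u*v^2 - 96*u*v - 7*v^3/6 + 72*v^2, w}; counting standard monomials gives mu = 7. Corank 2; j^3 = -(2*u - 3*v)^3 is a perfect cube, so E-series; the 4-jet and mu = 7 give E_7.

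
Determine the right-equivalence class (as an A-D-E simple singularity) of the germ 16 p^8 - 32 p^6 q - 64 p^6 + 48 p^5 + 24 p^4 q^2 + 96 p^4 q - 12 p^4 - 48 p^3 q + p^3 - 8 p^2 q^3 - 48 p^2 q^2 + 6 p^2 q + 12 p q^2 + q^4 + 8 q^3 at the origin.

E_6

The Hessian of f at 0 is [[0, 0], [0, 0]] with rank 0, so corank 2. A Groebner basis of the Jacobian ideal J(f) in C{p,q} is {p^3 - 3*p^2/8 - 3*p*q/2 - 3*q^2/2, p^2*q + p^2/8 + p*q/2 + q^2/2, -p^2/32 + p*q^2 - p*q/8 - q^2/8, q^3}; counting standard monomials gives mu = 6. Corank 2; j^3 = (p + 2*q)^3 is a perfect cube, so E-series; the 4-jet and mu = 6 give E_6.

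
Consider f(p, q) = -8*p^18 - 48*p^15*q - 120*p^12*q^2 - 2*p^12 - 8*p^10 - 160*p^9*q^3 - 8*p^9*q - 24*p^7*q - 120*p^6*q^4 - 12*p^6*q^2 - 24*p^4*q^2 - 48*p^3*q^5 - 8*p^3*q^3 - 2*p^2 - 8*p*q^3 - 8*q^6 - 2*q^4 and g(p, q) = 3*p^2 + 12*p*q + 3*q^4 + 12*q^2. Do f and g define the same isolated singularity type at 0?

Yes.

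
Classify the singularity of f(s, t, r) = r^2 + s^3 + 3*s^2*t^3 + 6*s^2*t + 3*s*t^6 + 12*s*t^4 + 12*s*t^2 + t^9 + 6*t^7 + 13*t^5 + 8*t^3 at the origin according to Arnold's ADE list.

The Hessian of f at 0 is [[0, 0, 0], [0, 0, 0], [0, 0, 2]] with rank 1, so corank 2. A Groebner basis of the Jacobian ideal J(f) in C{s,t,r} is {s^2/2 + s*t^3 + 2*s*t + 2*t^2, t^4, s^3 - 12*s*t^2 - 16*t^3, s^2*t + 4*s*t^2 + 4*t^3, r}; counting standard monomials gives mu = 8. Corank 2; j^3 = (s + 2*t)^3 is a perfect cube, so E-series; the 5-jet and mu = 8 give E_8.

E8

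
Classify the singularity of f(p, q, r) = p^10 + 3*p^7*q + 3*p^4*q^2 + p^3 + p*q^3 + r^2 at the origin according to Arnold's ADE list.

The Hessian of f at 0 has rank 1. Corank 2; j^3 = p^3 is a perfect cube, so E-series; the 4-jet and mu = 7 give E_7.

E_{7}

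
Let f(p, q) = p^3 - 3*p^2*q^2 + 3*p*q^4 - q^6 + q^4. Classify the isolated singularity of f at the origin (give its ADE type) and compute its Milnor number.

The Hessian of f at 0 is [[0, 0], [0, 0]] with rank 0, so corank 2. A Groebner basis of the Jacobian ideal J(f) in C{p,q} is {p^3, p^2*q, -p^2/2 + p*q^2, q^3}; counting standard monomials gives mu = 6. Corank 2; j^3 = p^3 is a perfect cube, so E-series; the 4-jet and mu = 6 give E_6.

Type E6, Milnor number mu = 6.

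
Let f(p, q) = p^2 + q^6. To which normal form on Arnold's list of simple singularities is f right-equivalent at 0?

A_5

The Hessian of f at 0 has rank 1. Corank 1: A-series; mu = 5 gives A_5.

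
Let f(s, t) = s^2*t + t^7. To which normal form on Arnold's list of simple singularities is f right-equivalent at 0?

D_{8}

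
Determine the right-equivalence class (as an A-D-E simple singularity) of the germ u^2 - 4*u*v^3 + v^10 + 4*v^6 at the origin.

The Hessian of f at 0 has rank 1. Corank 1: A-series; mu = 9 gives A_9.

A9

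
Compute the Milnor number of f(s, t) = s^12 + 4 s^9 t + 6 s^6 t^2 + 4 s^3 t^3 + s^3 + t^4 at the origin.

6

The Hessian of f at 0 is [[0, 0], [0, 0]] with rank 0, so corank 2. A Groebner basis of the Jacobian ideal J(f) in C{s,t} is {t^3, s^2}; counting standard monomials gives mu = 6. Corank 2; j^3 = s^3 is a perfect cube, so E-series; the 4-jet and mu = 6 give E_6.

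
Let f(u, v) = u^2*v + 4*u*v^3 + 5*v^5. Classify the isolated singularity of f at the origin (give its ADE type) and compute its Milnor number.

Type D6, Milnor number mu = 6.

The Hessian of f at 0 is [[0, 0], [0, 0]] with rank 0, so corank 2. A Groebner basis of the Jacobian ideal J(f) in C{u,v} is {u^3, u^2*v, -2*u^2 + u*v^2, u*v/2 + v^3}; counting standard monomials gives mu = 6. Corank 2; j^3 = u^2*v has shape L^2 M (L != M), so D-series; mu = 6 gives D_6.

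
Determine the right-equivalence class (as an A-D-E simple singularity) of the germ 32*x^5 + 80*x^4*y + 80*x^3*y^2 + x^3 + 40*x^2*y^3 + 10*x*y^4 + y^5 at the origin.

E_{8}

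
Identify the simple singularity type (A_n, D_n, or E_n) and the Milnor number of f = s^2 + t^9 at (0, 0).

Type A8, Milnor number mu = 8.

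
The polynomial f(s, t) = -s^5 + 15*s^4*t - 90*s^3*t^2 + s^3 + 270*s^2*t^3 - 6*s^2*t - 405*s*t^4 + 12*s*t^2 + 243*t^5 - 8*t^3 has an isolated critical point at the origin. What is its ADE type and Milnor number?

The Hessian of f at 0 has rank 0. Corank 2; j^3 = (s - 2*t)^3 is a perfect cube, so E-series; the 5-jet and mu = 8 give E_8.

Type E_8, Milnor number mu = 8.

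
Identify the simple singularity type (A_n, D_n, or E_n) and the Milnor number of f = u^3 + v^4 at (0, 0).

Type E_6, Milnor number mu = 6.

The Hessian of f at 0 is [[0, 0], [0, 0]] with rank 0, so corank 2. A Groebner basis of the Jacobian ideal J(f) in C{u,v} is {v^3, u^2}; counting standard monomials gives mu = 6. Corank 2; j^3 = u^3 is a perfect cube, so E-series; the 4-jet and mu = 6 give E_6.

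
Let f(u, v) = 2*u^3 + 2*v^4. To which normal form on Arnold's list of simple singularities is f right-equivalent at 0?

The Hessian of f at 0 has rank 0. Corank 2; j^3 = 2*u^3 is a perfect cube, so E-series; the 4-jet and mu = 6 give E_6.

E_6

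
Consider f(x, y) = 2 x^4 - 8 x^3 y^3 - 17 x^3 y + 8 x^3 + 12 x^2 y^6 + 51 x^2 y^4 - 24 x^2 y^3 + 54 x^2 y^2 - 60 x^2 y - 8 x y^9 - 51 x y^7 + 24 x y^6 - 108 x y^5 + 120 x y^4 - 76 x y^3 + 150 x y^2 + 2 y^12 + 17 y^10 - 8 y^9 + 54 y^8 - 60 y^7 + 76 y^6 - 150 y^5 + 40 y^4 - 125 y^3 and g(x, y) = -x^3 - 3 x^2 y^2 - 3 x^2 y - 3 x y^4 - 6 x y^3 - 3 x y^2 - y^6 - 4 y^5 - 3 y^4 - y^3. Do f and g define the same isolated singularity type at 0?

The Hessian of f at 0 is [[0, 0], [0, 0]] with rank 0, so corank 2. A Groebner basis of the Jacobian ideal J(f) in C{x,y} is {768*x^2 - 3840*x*y + y^4 + 8*y^3 + 4800*y^2, x^3 + 540*x^2 - 2700*x*y - 10*y^3 + 3375*y^2, x^2*y + 152*x^2 - 760*x*y - 14*y^3/3 + 950*y^2, 32*x^2 + x*y^2 - 160*x*y - 13*y^3/6 + 200*y^2}; counting standard monomials gives mu = 7. Corank 2; j^3 = (2*x - 5*y)^3 is a perfect cube, so E-series; the 4-jet and mu = 7 give E_7. The Hessian of g at 0 is [[0, 0], [0, 0]] with rank 0, so corank 2. A Groebner basis of the Jacobian ideal J(g) in C{x,y} is {y^4, x^3 + 3*x^2*y - 3*x^2/2 - 3*x*y - 2*y^3 - 3*y^2/2, x^2/2 + x*y^2 + x*y + y^3 + y^2/2}; counting standard monomials gives mu = 8. Corank 2; j^3 = -(x + y)^3 is a perfect cube, so E-series; the 5-jet and mu = 8 give E_8. f is E_7 but g is E_8, hence not right-equivalent.

No.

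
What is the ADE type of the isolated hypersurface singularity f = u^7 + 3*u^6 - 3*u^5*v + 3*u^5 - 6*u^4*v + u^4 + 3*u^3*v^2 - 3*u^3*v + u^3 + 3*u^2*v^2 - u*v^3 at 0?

E_7

The Hessian of f at 0 has rank 0. Corank 2; j^3 = u^3 is a perfect cube, so E-series; the 4-jet and mu = 7 give E_7.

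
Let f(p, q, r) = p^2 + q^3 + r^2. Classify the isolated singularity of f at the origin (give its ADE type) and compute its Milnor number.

Type A2, Milnor number mu = 2.

The Hessian of f at 0 is [[2, 0, 0], [0, 0, 0], [0, 0, 2]] with rank 2, so corank 1. A Groebner basis of the Jacobian ideal J(f) in C{p,q,r} is {q^2, p, r}; counting standard monomials gives mu = 2. Corank 1: A-series; mu = 2 gives A_2.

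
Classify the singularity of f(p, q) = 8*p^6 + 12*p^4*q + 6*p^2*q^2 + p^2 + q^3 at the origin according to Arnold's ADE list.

The Hessian of f at 0 is [[2, 0], [0, 0]] with rank 1, so corank 1. A Groebner basis of the Jacobian ideal J(f) in C{p,q} is {q^2, p}; counting standard monomials gives mu = 2. Corank 1: A-series; mu = 2 gives A_2.

A_2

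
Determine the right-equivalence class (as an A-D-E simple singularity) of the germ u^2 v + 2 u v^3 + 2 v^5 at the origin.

D_{6}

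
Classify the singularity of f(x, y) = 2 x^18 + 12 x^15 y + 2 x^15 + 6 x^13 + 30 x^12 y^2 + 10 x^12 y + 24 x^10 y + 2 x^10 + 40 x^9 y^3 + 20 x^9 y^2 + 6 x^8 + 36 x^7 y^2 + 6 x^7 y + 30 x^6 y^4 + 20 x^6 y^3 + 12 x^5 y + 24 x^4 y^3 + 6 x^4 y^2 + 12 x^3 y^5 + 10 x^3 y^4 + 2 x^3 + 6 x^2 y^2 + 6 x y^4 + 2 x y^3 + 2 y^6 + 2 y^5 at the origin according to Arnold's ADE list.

E_{7}

The Hessian of f at 0 has rank 0. Corank 2; j^3 = 2*x^3 is a perfect cube, so E-series; the 4-jet and mu = 7 give E_7.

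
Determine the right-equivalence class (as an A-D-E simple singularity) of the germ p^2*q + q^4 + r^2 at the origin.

D_{5}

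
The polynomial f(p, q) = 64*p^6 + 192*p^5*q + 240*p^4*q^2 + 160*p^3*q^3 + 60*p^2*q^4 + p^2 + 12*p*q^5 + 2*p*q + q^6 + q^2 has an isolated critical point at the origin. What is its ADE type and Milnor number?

Type A_5, Milnor number mu = 5.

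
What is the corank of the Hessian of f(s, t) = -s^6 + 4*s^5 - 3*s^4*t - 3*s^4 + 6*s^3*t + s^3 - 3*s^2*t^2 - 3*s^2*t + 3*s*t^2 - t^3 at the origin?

2

The Hessian at 0 is [[0, 0], [0, 0]] of rank 0; hence corank 2.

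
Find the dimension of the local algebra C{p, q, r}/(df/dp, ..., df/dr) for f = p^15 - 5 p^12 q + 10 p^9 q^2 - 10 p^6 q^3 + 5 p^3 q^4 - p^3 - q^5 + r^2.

8

The Hessian of f at 0 is [[0, 0, 0], [0, 0, 0], [0, 0, 2]] with rank 1, so corank 2. A Groebner basis of the Jacobian ideal J(f) in C{p,q,r} is {q^4, p^2, r}; counting standard monomials gives mu = 8. Corank 2; j^3 = -p^3 is a perfect cube, so E-series; the 5-jet and mu = 8 give E_8.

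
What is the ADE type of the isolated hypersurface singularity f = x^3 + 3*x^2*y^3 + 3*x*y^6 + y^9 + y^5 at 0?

E_{8}

The Hessian of f at 0 is [[0, 0], [0, 0]] with rank 0, so corank 2. A Groebner basis of the Jacobian ideal J(f) in C{x,y} is {x^2/2 + x*y^3, y^4, x^3, x^2*y}; counting standard monomials gives mu = 8. Corank 2; j^3 = x^3 is a perfect cube, so E-series; the 5-jet and mu = 8 give E_8.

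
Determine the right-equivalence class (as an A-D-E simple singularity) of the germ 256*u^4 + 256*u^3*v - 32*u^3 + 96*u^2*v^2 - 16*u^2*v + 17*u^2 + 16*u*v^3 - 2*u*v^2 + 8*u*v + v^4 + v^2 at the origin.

A1

The Hessian of f at 0 has rank 2. Corank 0: nondegenerate Morse point, so A_1.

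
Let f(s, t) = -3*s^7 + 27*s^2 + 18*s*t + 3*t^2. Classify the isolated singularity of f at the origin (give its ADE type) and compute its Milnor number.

Type A_6, Milnor number mu = 6.

The Hessian of f at 0 has rank 1. Corank 1: A-series; mu = 6 gives A_6.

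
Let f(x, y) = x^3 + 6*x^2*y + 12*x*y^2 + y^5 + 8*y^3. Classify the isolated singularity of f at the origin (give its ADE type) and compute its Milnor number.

Type E_{8}, Milnor number mu = 8.

The Hessian of f at 0 is [[0, 0], [0, 0]] with rank 0, so corank 2. A Groebner basis of the Jacobian ideal J(f) in C{x,y} is {y^4, x^2 + 4*x*y + 4*y^2}; counting standard monomials gives mu = 8. Corank 2; j^3 = (x + 2*y)^3 is a perfect cube, so E-series; the 5-jet and mu = 8 give E_8.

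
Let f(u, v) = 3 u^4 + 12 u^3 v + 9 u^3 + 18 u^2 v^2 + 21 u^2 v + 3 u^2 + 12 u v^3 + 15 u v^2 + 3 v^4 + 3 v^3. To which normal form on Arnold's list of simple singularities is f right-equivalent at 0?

A_{2}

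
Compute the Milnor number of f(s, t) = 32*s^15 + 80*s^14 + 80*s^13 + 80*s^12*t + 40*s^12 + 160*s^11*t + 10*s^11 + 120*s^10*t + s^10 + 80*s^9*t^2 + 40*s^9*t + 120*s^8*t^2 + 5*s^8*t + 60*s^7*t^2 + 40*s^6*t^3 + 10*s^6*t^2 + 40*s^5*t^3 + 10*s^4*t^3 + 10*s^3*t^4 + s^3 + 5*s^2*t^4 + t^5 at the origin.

The Hessian of f at 0 is [[0, 0], [0, 0]] with rank 0, so corank 2. A Groebner basis of the Jacobian ideal J(f) in C{s,t} is {t^4, s^2}; counting standard monomials gives mu = 8. Corank 2; j^3 = s^3 is a perfect cube, so E-series; the 5-jet and mu = 8 give E_8.

8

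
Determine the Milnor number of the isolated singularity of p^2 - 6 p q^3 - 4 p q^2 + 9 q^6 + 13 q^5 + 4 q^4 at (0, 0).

4

The Hessian of f at 0 has rank 1. Corank 1: A-series; mu = 4 gives A_4.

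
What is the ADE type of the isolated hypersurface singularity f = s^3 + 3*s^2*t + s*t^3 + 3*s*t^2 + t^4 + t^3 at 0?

The Hessian of f at 0 has rank 0. Corank 2; j^3 = (s + t)^3 is a perfect cube, so E-series; the 4-jet and mu = 7 give E_7.

E_{7}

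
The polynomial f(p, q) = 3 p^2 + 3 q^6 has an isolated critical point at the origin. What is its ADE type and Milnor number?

Type A5, Milnor number mu = 5.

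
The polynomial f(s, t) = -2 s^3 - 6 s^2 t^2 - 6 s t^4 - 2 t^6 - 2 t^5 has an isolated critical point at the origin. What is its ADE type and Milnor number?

Type E_{8}, Milnor number mu = 8.

The Hessian of f at 0 has rank 0. Corank 2; j^3 = -2*s^3 is a perfect cube, so E-series; the 5-jet and mu = 8 give E_8.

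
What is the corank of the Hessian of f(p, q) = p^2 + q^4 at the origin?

1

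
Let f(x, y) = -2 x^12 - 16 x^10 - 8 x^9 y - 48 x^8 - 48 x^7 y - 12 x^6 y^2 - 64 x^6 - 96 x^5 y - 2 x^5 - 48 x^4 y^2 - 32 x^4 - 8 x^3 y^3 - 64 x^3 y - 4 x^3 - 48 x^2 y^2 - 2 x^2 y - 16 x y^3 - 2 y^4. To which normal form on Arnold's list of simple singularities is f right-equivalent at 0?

D5

The Hessian of f at 0 is [[0, 0], [0, 0]] with rank 0, so corank 2. A Groebner basis of the Jacobian ideal J(f) in C{x,y} is {x*y^2, -x*y/8 + y^3, x^2 + x*y/2}; counting standard monomials gives mu = 5. Corank 2; j^3 = -2*x^2*(2*x + y) has shape L^2 M (L != M), so D-series; mu = 5 gives D_5.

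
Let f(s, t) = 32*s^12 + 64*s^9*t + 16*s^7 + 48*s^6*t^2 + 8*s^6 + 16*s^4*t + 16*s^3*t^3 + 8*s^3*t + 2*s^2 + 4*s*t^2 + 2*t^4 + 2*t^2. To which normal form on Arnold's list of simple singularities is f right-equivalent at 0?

The Hessian of f at 0 is [[4, 0], [0, 4]] with rank 2, so corank 0. A Groebner basis of the Jacobian ideal J(f) in C{s,t} is {s, t}; counting standard monomials gives mu = 1. Corank 0: nondegenerate Morse point, so A_1.

A_1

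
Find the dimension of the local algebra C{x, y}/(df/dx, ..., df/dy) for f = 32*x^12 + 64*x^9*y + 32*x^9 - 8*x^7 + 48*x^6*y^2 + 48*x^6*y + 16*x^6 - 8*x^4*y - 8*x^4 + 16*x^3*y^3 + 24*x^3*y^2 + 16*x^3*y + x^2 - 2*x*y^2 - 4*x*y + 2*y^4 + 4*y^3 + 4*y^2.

The Hessian of f at 0 has rank 1. Corank 1: A-series; mu = 3 gives A_3.

3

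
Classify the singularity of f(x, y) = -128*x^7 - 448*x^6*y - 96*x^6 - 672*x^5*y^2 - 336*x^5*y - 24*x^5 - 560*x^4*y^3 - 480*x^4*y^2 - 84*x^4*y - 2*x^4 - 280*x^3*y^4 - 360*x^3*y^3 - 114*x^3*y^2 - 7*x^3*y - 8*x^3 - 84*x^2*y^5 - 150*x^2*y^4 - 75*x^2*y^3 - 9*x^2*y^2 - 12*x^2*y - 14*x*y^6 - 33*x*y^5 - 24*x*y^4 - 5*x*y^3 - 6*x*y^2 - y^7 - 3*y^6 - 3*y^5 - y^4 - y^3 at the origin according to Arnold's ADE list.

The Hessian of f at 0 has rank 0. Corank 2; j^3 = -(2*x + y)^3 is a perfect cube, so E-series; the 4-jet and mu = 7 give E_7.

E7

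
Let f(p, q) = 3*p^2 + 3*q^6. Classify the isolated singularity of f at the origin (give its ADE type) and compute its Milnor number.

The Hessian of f at 0 has rank 1. Corank 1: A-series; mu = 5 gives A_5.

Type A5, Milnor number mu = 5.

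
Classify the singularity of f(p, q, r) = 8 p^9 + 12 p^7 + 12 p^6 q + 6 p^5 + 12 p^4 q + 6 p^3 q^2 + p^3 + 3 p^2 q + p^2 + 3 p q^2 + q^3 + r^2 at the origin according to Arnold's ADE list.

The Hessian of f at 0 has rank 2. Corank 1: A-series; mu = 2 gives A_2.

A_{2}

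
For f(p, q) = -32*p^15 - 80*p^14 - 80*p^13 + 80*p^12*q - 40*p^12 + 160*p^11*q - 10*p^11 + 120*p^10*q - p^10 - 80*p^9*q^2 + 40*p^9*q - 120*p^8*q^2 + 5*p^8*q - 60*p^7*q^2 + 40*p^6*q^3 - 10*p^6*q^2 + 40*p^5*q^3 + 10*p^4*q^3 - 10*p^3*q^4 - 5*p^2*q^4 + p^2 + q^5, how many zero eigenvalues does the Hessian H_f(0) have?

Hessian at 0 has rank 1.

1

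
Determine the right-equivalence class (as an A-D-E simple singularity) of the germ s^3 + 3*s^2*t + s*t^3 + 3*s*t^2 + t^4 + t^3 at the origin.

The Hessian of f at 0 is [[0, 0], [0, 0]] with rank 0, so corank 2. A Groebner basis of the Jacobian ideal J(f) in C{s,t} is {s^3 + 3*s^2*t + 6*s^2 + 12*s*t + 6*t^2, -3*s^2 + s*t^2 - 6*s*t - 3*t^2, 3*s^2 + 6*s*t + t^3 + 3*t^2}; counting standard monomials gives mu = 7. Corank 2; j^3 = (s + t)^3 is a perfect cube, so E-series; the 4-jet and mu = 7 give E_7.

E_{7}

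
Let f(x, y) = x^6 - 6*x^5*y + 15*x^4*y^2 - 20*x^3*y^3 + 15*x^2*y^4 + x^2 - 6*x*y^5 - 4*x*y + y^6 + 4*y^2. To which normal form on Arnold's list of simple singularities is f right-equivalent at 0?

The Hessian of f at 0 is [[2, -4], [-4, 8]] with rank 1, so corank 1. A Groebner basis of the Jacobian ideal J(f) in C{x,y} is {y^5, x - 2*y}; counting standard monomials gives mu = 5. Corank 1: A-series; mu = 5 gives A_5.

A5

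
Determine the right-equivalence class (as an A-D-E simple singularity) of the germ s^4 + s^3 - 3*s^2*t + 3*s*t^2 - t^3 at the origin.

E6

The Hessian of f at 0 is [[0, 0], [0, 0]] with rank 0, so corank 2. A Groebner basis of the Jacobian ideal J(f) in C{s,t} is {t^4, s*t^2 - 2*t^3/3, s^2 - 2*s*t + t^2}; counting standard monomials gives mu = 6. Corank 2; j^3 = (s - t)^3 is a perfect cube, so E-series; the 4-jet and mu = 6 give E_6.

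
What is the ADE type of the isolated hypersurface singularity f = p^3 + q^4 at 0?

The Hessian of f at 0 has rank 0. Corank 2; j^3 = p^3 is a perfect cube, so E-series; the 4-jet and mu = 6 give E_6.

E_{6}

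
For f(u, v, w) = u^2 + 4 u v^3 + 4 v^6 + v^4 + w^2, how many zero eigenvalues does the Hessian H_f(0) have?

Hessian at 0 has rank 2.

1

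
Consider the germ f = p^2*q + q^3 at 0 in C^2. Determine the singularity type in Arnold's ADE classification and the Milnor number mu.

Type D_{4}, Milnor number mu = 4.

The Hessian of f at 0 has rank 0. Corank 2; j^3 = q*(p^2 + q^2) splits into three distinct lines over C (the quadratic factor has nonzero discriminant), so D_4.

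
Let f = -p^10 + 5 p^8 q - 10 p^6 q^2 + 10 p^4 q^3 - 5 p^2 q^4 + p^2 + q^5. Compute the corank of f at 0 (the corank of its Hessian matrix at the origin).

Hessian at 0 has rank 1.

1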